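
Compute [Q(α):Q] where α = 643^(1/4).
[Q(α):Q] = 4

α is a root of x^4 - 643. By Eisenstein's criterion at the prime p = 643 (which divides the constant term 643 but p^2 = 413449 does not, since 643 is squarefree), x^4 - 643 is irreducible over Q. Hence [Q(α):Q] = 4.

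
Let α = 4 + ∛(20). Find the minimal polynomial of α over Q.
m_α(x) = x^3 - 12x^2 + 48x - 84

Set β = α - 4 = ∛(20), so β^3 = 20. Then (α - 4)^3 - 20 = 0, i.e. α is a root of g(x) = (x - 4)^3 - 20 = x^3 - 12x^2 + 48x - 84. Since g(x) = h(x - 4) where h(x) = x^3 - 20, and h is irreducible over Q (because 20 is not a perfect cube, so h has no rational root, and a monic cubic with no rational root is irreducible), g is also irreducible (irreducibility is preserved under the substitution x → x - 4). Hence m_α(x) = x^3 - 12x^2 + 48x - 84.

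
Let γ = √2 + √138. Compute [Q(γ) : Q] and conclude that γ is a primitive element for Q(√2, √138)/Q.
[Q(γ) : Q] = 4 (equivalently, Q(γ) = Q(√2, √138))

Obviously Q(γ) ⊆ Q(√2, √138), and [Q(√2, √138):Q] = 4 (since 2, 138 are distinct squarefree integers > 1 with 276 not a perfect square). To show equality we compute the minimal polynomial of γ. From γ = √2 + √138: γ^2 = 2 + 2√(276) + 138 = 140 + 2√(276), so γ^2 - 140 = 2√(276); squaring, (γ^2 - 140)^2 = 4·276, i.e. γ^4 - 280γ^2 + 19600 - 1104 = 0, i.e. γ^4 - 280γ^2 + 18496 = 0. So γ is a root of x^4 - 280x^2 + 18496. This polynomial is irreducible over Q: it has no rational root (each ±√2 ± √138 is irrational), and any factorization into two quadratics over Q would force √(276) ∈ Q (pairing opposite roots) or √2, √138 ∈ Q (other pairings), all impossible. Hence [Q(γ):Q] = 4 = [Q(√2, √138):Q], so Q(γ) = Q(√2, √138).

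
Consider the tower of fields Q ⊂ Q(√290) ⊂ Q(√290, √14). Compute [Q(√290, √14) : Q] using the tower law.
[Q(√290, √14) : Q] = 4

[Q(√290):Q] = 2 (min poly x^2 - 290, irreducible since 290 is squarefree > 1). For the top step, suppose √14 ∈ Q(√290), say √14 = c + d√290 with c, d ∈ Q. Squaring: 14 = c^2 + 290d^2 + 2cd√290. Since √290 ∉ Q this forces 2cd = 0. If d = 0 then √14 = c ∈ Q, contradicting 14 squarefree > 1. If c = 0 then 14 = 290d^2, so 290·14 = (290d)^2 is a perfect square in Q — but 290·14 = 4060 is not a perfect square (since 290 and 14 are distinct squarefree integers). Contradiction. Hence √14 ∉ Q(√290), so x^2 - 14 stays irreducible over Q(√290) and [Q(√290, √14) : Q(√290)] = 2. By the tower law, [Q(√290, √14) : Q] = 2 · 2 = 4.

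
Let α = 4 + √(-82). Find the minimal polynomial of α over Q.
m_α(x) = x^2 - 8x + 98

From α - 4 = √(-82), squaring gives (α - 4)^2 = -82, i.e. α^2 - 8α + 16 = -82, so α^2 - 8α + 98 = 0. The discriminant of x^2 - 8x + 98 is (-8)^2 - 4·(98) = 64 - 392 = -328, and 4·(-82) is not a perfect square in Q since -82 is squarefree and ≠ 1. Hence x^2 - 8x + 98 is irreducible over Q and is the minimal polynomial of α.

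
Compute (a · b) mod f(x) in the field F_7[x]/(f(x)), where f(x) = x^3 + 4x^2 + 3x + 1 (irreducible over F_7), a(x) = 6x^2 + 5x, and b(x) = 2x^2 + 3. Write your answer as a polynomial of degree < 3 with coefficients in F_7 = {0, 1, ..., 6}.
a · b ≡ x^2 + 5x + 3 (mod f(x))

Multiply in F_7[x]: a(x)·b(x) = (6x^2 + 5x)·(2x^2 + 3) = 5x^4 + 3x^3 + 4x^2 + x. This has degree ≥ 3, so divide by f(x) over F_7: 5x^4 + 3x^3 + 4x^2 + x = (5x + 4)·(x^3 + 4x^2 + 3x + 1) + (x^2 + 5x + 3). Hence a·b ≡ x^2 + 5x + 3 (mod f). (F_7[x]/(f) is a field with 7^3 = 343 elements since f is irreducible of degree 3.)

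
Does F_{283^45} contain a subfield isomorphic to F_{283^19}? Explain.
No: F_{283^19} is not a subfield of F_{283^45}

F_{p^m} embeds in F_{p^n} iff m | n. Here 19 ∤ 45 (since 45 = 2·19 + 7 with remainder 7 ≠ 0), so F_{283^19} is not a subfield of F_{283^45}. Equivalently: if it were, the tower law would give 19 = [F_{283^19}:F_283] dividing [F_{283^45}:F_283] = 45, contradiction.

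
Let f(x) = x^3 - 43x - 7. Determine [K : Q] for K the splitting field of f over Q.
[K : Q] = 6

By the rational root test, any rational root of the monic integer polynomial f(x) = x^3 - 43x - 7 must be an integer dividing the constant term -7, i.e. one of ±{1, 7}. Evaluating: f(1) = -49, f(-1) = 35, f(7) = 35, f(-7) = -49; none is 0, so f has no rational root and is therefore irreducible over Q (a cubic with no linear factor over a field is irreducible). For an irreducible cubic, the Galois group is A_3 or S_3 according as the discriminant disc(f) = -4a^3 - 27b^2 = -4·(-43)^3 - 27·(-7)^2 = 316705 is or is not a square in Q. Here disc(f) = 316705 is not a perfect square in Q, so the Galois group of f over Q is not contained in A_3 and must be all of S_3. The splitting field has degree |S_3| = 6 over Q, so [K : Q] = 6.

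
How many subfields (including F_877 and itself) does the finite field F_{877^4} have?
F_{877^4} has 3 subfields

The subfields of F_{p^n} are exactly the fields F_{p^d} for d | n (each is the fixed field of the unique index-d subgroup of Gal(F_{p^n}/F_p) ≅ Z/nZ). The divisors of n = 4 are {1, 2, 4}, giving 3 subfields: F_{877^1}, F_{877^2}, F_{877^4}.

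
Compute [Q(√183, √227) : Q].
[Q(√183, √227) : Q] = 4

[Q(√183):Q] = 2 (min poly x^2 - 183, irreducible since 183 is squarefree > 1). For the top step, suppose √227 ∈ Q(√183), say √227 = c + d√183 with c, d ∈ Q. Squaring: 227 = c^2 + 183d^2 + 2cd√183. Since √183 ∉ Q this forces 2cd = 0. If d = 0 then √227 = c ∈ Q, contradicting 227 squarefree > 1. If c = 0 then 227 = 183d^2, so 183·227 = (183d)^2 is a perfect square in Q — but 183·227 = 41541 is not a perfect square (since 183 and 227 are distinct squarefree integers). Contradiction. Hence √227 ∉ Q(√183), so x^2 - 227 stays irreducible over Q(√183) and [Q(√183, √227) : Q(√183)] = 2. By the tower law, [Q(√183, √227) : Q] = 2 · 2 = 4.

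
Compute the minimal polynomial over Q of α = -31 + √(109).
m_α(x) = x^2 + 62x + 852

From α + 31 = √(109), squaring gives (α + 31)^2 = 109, i.e. α^2 + 62α + 961 = 109, so α^2 + 62α + 852 = 0. The discriminant of x^2 + 62x + 852 is (62)^2 - 4·(852) = 3844 - 3408 = 436, and 4·(109) is not a perfect square in Q since 109 is squarefree and ≠ 1. Hence x^2 + 62x + 852 is irreducible over Q and is the minimal polynomial of α.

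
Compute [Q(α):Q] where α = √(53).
[Q(α):Q] = 2

[Q(α):Q] equals the degree of the minimal polynomial of α. Here α^2 = 53 and x^2 - 53 is irreducible (d = 53 is squarefree, ≠ 1, hence not a square), so deg(m_α) = 2. Thus [Q(α):Q] = 2.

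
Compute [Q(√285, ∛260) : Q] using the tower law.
[Q(√285, ∛260) : Q] = 6

Let L = Q(√285, ∛260). Since Q(√285) ⊂ L and [Q(√285):Q] = 2, the tower law gives 2 | [L:Q]. Likewise Q(∛260) ⊂ L with [Q(∛260):Q] = 3 (because 260 is not a perfect cube), so 3 | [L:Q]. As gcd(2,3) = 1, [L:Q] is divisible by 6. Conversely L is generated over Q by √285 and ∛260, so [L:Q] ≤ 2·3 = 6. Therefore [Q(√285, ∛260) : Q] = 6.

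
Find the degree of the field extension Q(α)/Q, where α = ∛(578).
[Q(α):Q] = 3

The minimal polynomial of α is x^3 - 578, irreducible over Q since 578 is not a perfect cube (so x^3 - 578 has no rational root). Hence [Q(α):Q] = deg(m_α) = 3.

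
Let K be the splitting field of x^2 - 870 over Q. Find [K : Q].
[K : Q] = 2

f(x) = x^2 - 870 factors as (x - √870)(x + √870). The splitting field is K = Q(√870). Since 870 is squarefree and > 1, it is not a perfect square, so x^2 - 870 is irreducible over Q and [Q(√870) : Q] = 2. Hence [K : Q] = 2.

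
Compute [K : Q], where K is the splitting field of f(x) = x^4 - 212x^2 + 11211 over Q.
[K : Q] = 4

Solving the quadratic in x^2: x^2 = (212 ± √(212^2 - 4·11211))/2 = (212 ± √100)/2 = (212 ± 10)/2, giving x^2 = 101 or x^2 = 111. So f(x) = (x^2 - 101)(x^2 - 111) and the roots of f are ±√101, ±√111. Hence the splitting field is K = Q(√101, √111). Since 101 and 111 are distinct squarefree integers > 1, their product 11211 is not a perfect square, so √111 ∉ Q(√101). By the tower law [K:Q] = [Q(√101,√111):Q(√101)] · [Q(√101):Q] = 2 · 2 = 4.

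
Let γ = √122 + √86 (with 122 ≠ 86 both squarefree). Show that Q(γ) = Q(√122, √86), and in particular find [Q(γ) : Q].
[Q(γ) : Q] = 4 (equivalently, Q(γ) = Q(√122, √86))

Obviously Q(γ) ⊆ Q(√122, √86), and [Q(√122, √86):Q] = 4 (since 122, 86 are distinct squarefree integers > 1 with 10492 not a perfect square). To show equality we compute the minimal polynomial of γ. From γ = √122 + √86: γ^2 = 122 + 2√(10492) + 86 = 208 + 2√(10492), so γ^2 - 208 = 2√(10492); squaring, (γ^2 - 208)^2 = 4·10492, i.e. γ^4 - 416γ^2 + 43264 - 41968 = 0, i.e. γ^4 - 416γ^2 + 1296 = 0. So γ is a root of x^4 - 416x^2 + 1296. This polynomial is irreducible over Q: it has no rational root (each ±√122 ± √86 is irrational), and any factorization into two quadratics over Q would force √(10492) ∈ Q (pairing opposite roots) or √122, √86 ∈ Q (other pairings), all impossible. Hence [Q(γ):Q] = 4 = [Q(√122, √86):Q], so Q(γ) = Q(√122, √86).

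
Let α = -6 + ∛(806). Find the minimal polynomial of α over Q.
m_α(x) = x^3 + 18x^2 + 108x - 590

Set β = α + 6 = ∛(806), so β^3 = 806. Then (α + 6)^3 - 806 = 0, i.e. α is a root of g(x) = (x + 6)^3 - 806 = x^3 + 18x^2 + 108x - 590. Since g(x) = h(x + 6) where h(x) = x^3 - 806, and h is irreducible over Q (because 806 is not a perfect cube, so h has no rational root, and a monic cubic with no rational root is irreducible), g is also irreducible (irreducibility is preserved under the substitution x → x + 6). Hence m_α(x) = x^3 + 18x^2 + 108x - 590.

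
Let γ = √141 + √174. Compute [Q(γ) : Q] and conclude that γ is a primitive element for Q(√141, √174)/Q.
[Q(γ) : Q] = 4 (equivalently, Q(γ) = Q(√141, √174))

Obviously Q(γ) ⊆ Q(√141, √174), and [Q(√141, √174):Q] = 4 (since 141, 174 are distinct squarefree integers > 1 with 24534 not a perfect square). To show equality we compute the minimal polynomial of γ. From γ = √141 + √174: γ^2 = 141 + 2√(24534) + 174 = 315 + 2√(24534), so γ^2 - 315 = 2√(24534); squaring, (γ^2 - 315)^2 = 4·24534, i.e. γ^4 - 630γ^2 + 99225 - 98136 = 0, i.e. γ^4 - 630γ^2 + 1089 = 0. So γ is a root of x^4 - 630x^2 + 1089. This polynomial is irreducible over Q: it has no rational root (each ±√141 ± √174 is irrational), and any factorization into two quadratics over Q would force √(24534) ∈ Q (pairing opposite roots) or √141, √174 ∈ Q (other pairings), all impossible. Hence [Q(γ):Q] = 4 = [Q(√141, √174):Q], so Q(γ) = Q(√141, √174).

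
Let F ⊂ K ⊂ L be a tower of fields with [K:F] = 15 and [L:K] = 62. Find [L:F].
[L:F] = 930

The tower law says that for any tower of field extensions F ⊂ K ⊂ L with finite degrees, [L:F] = [L:K] · [K:F]. Here this gives [L:F] = 62 · 15 = 930.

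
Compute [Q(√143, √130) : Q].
[Q(√143, √130) : Q] = 4

[Q(√143):Q] = 2 (min poly x^2 - 143, irreducible since 143 is squarefree > 1). For the top step, suppose √130 ∈ Q(√143), say √130 = c + d√143 with c, d ∈ Q. Squaring: 130 = c^2 + 143d^2 + 2cd√143. Since √143 ∉ Q this forces 2cd = 0. If d = 0 then √130 = c ∈ Q, contradicting 130 squarefree > 1. If c = 0 then 130 = 143d^2, so 143·130 = (143d)^2 is a perfect square in Q — but 143·130 = 18590 is not a perfect square (since 143 and 130 are distinct squarefree integers). Contradiction. Hence √130 ∉ Q(√143), so x^2 - 130 stays irreducible over Q(√143) and [Q(√143, √130) : Q(√143)] = 2. By the tower law, [Q(√143, √130) : Q] = 2 · 2 = 4.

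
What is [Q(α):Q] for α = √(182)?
[Q(α):Q] = 2

[Q(α):Q] equals the degree of the minimal polynomial of α. Here α^2 = 182 and x^2 - 182 is irreducible (d = 182 is squarefree, ≠ 1, hence not a square), so deg(m_α) = 2. Thus [Q(α):Q] = 2.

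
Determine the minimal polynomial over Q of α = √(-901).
m_α(x) = x^2 + 901

α satisfies α^2 + 901 = 0, so x^2 + 901 annihilates α. Since d = -901 is squarefree and ≠ 1, it is not a perfect square in Q, so x^2 + 901 has no rational root and is therefore irreducible over Q (a degree-2 polynomial over a field is irreducible iff it has no root). Hence m_α(x) = x^2 + 901.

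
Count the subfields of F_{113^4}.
F_{113^4} has 3 subfields

The subfields of F_{p^n} are exactly the fields F_{p^d} for d | n (each is the fixed field of the unique index-d subgroup of Gal(F_{p^n}/F_p) ≅ Z/nZ). The divisors of n = 4 are {1, 2, 4}, giving 3 subfields: F_{113^1}, F_{113^2}, F_{113^4}.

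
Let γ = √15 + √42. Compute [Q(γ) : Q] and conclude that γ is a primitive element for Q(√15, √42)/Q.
[Q(γ) : Q] = 4 (equivalently, Q(γ) = Q(√15, √42))

Obviously Q(γ) ⊆ Q(√15, √42), and [Q(√15, √42):Q] = 4 (since 15, 42 are distinct squarefree integers > 1 with 630 not a perfect square). To show equality we compute the minimal polynomial of γ. From γ = √15 + √42: γ^2 = 15 + 2√(630) + 42 = 57 + 2√(630), so γ^2 - 57 = 2√(630); squaring, (γ^2 - 57)^2 = 4·630, i.e. γ^4 - 114γ^2 + 3249 - 2520 = 0, i.e. γ^4 - 114γ^2 + 729 = 0. So γ is a root of x^4 - 114x^2 + 729. This polynomial is irreducible over Q: it has no rational root (each ±√15 ± √42 is irrational), and any factorization into two quadratics over Q would force √(630) ∈ Q (pairing opposite roots) or √15, √42 ∈ Q (other pairings), all impossible. Hence [Q(γ):Q] = 4 = [Q(√15, √42):Q], so Q(γ) = Q(√15, √42).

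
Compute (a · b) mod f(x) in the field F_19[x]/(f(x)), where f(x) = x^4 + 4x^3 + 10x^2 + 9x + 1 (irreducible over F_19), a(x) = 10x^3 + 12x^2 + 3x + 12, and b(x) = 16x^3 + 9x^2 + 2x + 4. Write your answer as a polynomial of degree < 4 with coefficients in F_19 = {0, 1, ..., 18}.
a · b ≡ 16x^3 + 9x^2 + 18x + 2 (mod f(x))

Multiply in F_19[x]: a(x)·b(x) = (10x^3 + 12x^2 + 3x + 12)·(16x^3 + 9x^2 + 2x + 4) = 8x^6 + 16x^5 + 5x^4 + 17x^3 + 10x^2 + 17x + 10. This has degree ≥ 4, so divide by f(x) over F_19: 8x^6 + 16x^5 + 5x^4 + 17x^3 + 10x^2 + 17x + 10 = (8x^2 + 3x + 8)·(x^4 + 4x^3 + 10x^2 + 9x + 1) + (16x^3 + 9x^2 + 18x + 2). Hence a·b ≡ 16x^3 + 9x^2 + 18x + 2 (mod f). (F_19[x]/(f) is a field with 19^4 = 130321 elements since f is irreducible of degree 4.)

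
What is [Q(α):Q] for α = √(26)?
[Q(α):Q] = 2

[Q(α):Q] equals the degree of the minimal polynomial of α. Here α^2 = 26 and x^2 - 26 is irreducible (d = 26 is squarefree, ≠ 1, hence not a square), so deg(m_α) = 2. Thus [Q(α):Q] = 2.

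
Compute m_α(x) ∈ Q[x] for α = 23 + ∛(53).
m_α(x) = x^3 - 69x^2 + 1587x - 12220

Set β = α - 23 = ∛(53), so β^3 = 53. Then (α - 23)^3 - 53 = 0, i.e. α is a root of g(x) = (x - 23)^3 - 53 = x^3 - 69x^2 + 1587x - 12220. Since g(x) = h(x - 23) where h(x) = x^3 - 53, and h is irreducible over Q (because 53 is not a perfect cube, so h has no rational root, and a monic cubic with no rational root is irreducible), g is also irreducible (irreducibility is preserved under the substitution x → x - 23). Hence m_α(x) = x^3 - 69x^2 + 1587x - 12220.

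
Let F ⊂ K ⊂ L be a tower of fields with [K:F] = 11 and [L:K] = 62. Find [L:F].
[L:F] = 682

The tower law says that for any tower of field extensions F ⊂ K ⊂ L with finite degrees, [L:F] = [L:K] · [K:F]. Here this gives [L:F] = 62 · 11 = 682.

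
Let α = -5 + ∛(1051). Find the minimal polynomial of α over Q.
m_α(x) = x^3 + 15x^2 + 75x - 926

Set β = α + 5 = ∛(1051), so β^3 = 1051. Then (α + 5)^3 - 1051 = 0, i.e. α is a root of g(x) = (x + 5)^3 - 1051 = x^3 + 15x^2 + 75x - 926. Since g(x) = h(x + 5) where h(x) = x^3 - 1051, and h is irreducible over Q (because 1051 is not a perfect cube, so h has no rational root, and a monic cubic with no rational root is irreducible), g is also irreducible (irreducibility is preserved under the substitution x → x + 5). Hence m_α(x) = x^3 + 15x^2 + 75x - 926.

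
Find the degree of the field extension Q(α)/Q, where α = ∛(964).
[Q(α):Q] = 3

The minimal polynomial of α is x^3 - 964, irreducible over Q since 964 is not a perfect cube (so x^3 - 964 has no rational root). Hence [Q(α):Q] = deg(m_α) = 3.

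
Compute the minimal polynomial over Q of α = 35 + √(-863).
m_α(x) = x^2 - 70x + 2088

From α - 35 = √(-863), squaring gives (α - 35)^2 = -863, i.e. α^2 - 70α + 1225 = -863, so α^2 - 70α + 2088 = 0. The discriminant of x^2 - 70x + 2088 is (-70)^2 - 4·(2088) = 4900 - 8352 = -3452, and 4·(-863) is not a perfect square in Q since -863 is squarefree and ≠ 1. Hence x^2 - 70x + 2088 is irreducible over Q and is the minimal polynomial of α.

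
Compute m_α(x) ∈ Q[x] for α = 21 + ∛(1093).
m_α(x) = x^3 - 63x^2 + 1323x - 10354

Set β = α - 21 = ∛(1093), so β^3 = 1093. Then (α - 21)^3 - 1093 = 0, i.e. α is a root of g(x) = (x - 21)^3 - 1093 = x^3 - 63x^2 + 1323x - 10354. Since g(x) = h(x - 21) where h(x) = x^3 - 1093, and h is irreducible over Q (because 1093 is not a perfect cube, so h has no rational root, and a monic cubic with no rational root is irreducible), g is also irreducible (irreducibility is preserved under the substitution x → x - 21). Hence m_α(x) = x^3 - 63x^2 + 1323x - 10354.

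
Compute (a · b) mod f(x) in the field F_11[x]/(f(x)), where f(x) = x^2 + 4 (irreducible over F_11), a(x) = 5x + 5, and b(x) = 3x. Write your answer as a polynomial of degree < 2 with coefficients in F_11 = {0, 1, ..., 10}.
a · b ≡ 4x + 6 (mod f(x))

Multiply in F_11[x]: a(x)·b(x) = (5x + 5)·(3x) = 4x^2 + 4x. This has degree ≥ 2, so divide by f(x) over F_11: 4x^2 + 4x = (4)·(x^2 + 4) + (4x + 6). Hence a·b ≡ 4x + 6 (mod f). (F_11[x]/(f) is a field with 11^2 = 121 elements since f is irreducible of degree 2.)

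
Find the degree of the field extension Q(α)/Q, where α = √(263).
[Q(α):Q] = 2

[Q(α):Q] equals the degree of the minimal polynomial of α. Here α^2 = 263 and x^2 - 263 is irreducible (d = 263 is squarefree, ≠ 1, hence not a square), so deg(m_α) = 2. Thus [Q(α):Q] = 2.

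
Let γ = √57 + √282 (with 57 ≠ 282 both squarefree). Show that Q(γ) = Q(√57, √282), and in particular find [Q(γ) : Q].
[Q(γ) : Q] = 4 (equivalently, Q(γ) = Q(√57, √282))

Obviously Q(γ) ⊆ Q(√57, √282), and [Q(√57, √282):Q] = 4 (since 57, 282 are distinct squarefree integers > 1 with 16074 not a perfect square). To show equality we compute the minimal polynomial of γ. From γ = √57 + √282: γ^2 = 57 + 2√(16074) + 282 = 339 + 2√(16074), so γ^2 - 339 = 2√(16074); squaring, (γ^2 - 339)^2 = 4·16074, i.e. γ^4 - 678γ^2 + 114921 - 64296 = 0, i.e. γ^4 - 678γ^2 + 50625 = 0. So γ is a root of x^4 - 678x^2 + 50625. This polynomial is irreducible over Q: it has no rational root (each ±√57 ± √282 is irrational), and any factorization into two quadratics over Q would force √(16074) ∈ Q (pairing opposite roots) or √57, √282 ∈ Q (other pairings), all impossible. Hence [Q(γ):Q] = 4 = [Q(√57, √282):Q], so Q(γ) = Q(√57, √282).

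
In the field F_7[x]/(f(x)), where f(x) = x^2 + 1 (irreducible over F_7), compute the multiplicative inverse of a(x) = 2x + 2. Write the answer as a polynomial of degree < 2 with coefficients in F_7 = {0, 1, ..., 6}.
a(x)^(-1) ≡ 5x + 2 (mod f(x))

Since f is irreducible over F_7, F_7[x]/(f) is a field and a(x) ≠ 0 has an inverse. Apply the extended Euclidean algorithm to f(x) and a(x) in F_7[x]: f(x) = (4x + 3)·a(x) + (2). The last nonzero remainder is the constant 2 = gcd(f, a) in F_7. Back-substituting through the division chain expresses 2 = s(x)·a(x) + t(x)·f(x) with s(x) ≡ 3x + 4 (mod f), so (3x + 4)·a(x) ≡ 2 (mod f). Multiplying by 2^(-1) ≡ 4 in F_7 gives a(x)^(-1) ≡ 4·(3x + 4) ≡ 5x + 2 (mod f). Check: (2x + 2)·(5x + 2) = 3x^2 + 4 ≡ 1 (mod x^2 + 1).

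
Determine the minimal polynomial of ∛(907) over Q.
m_α(x) = x^3 - 907

α satisfies α^3 = 907, so x^3 - 907 annihilates α. By the rational root test, a rational root p/q (in lowest terms) of x^3 - 907 would satisfy p^3 = 907 q^3, forcing q = 1 and p^3 = 907; but 907 is not a perfect cube, contradiction. A monic cubic over Q with no rational root is irreducible (any nontrivial factorization would include a linear factor). Hence x^3 - 907 is the minimal polynomial of α, and in particular [Q(α):Q] = 3.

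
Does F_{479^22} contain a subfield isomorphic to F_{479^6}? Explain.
No: F_{479^6} is not a subfield of F_{479^22}

F_{p^m} embeds in F_{p^n} iff m | n. Here 6 ∤ 22 (since 22 = 3·6 + 4 with remainder 4 ≠ 0), so F_{479^6} is not a subfield of F_{479^22}. Equivalently: if it were, the tower law would give 6 = [F_{479^6}:F_479] dividing [F_{479^22}:F_479] = 22, contradiction.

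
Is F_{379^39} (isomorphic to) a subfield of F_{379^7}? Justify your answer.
No: F_{379^39} is not a subfield of F_{379^7}

F_{p^m} embeds in F_{p^n} iff m | n. Here 39 ∤ 7 (since 7 = 0·39 + 7 with remainder 7 ≠ 0), so F_{379^39} is not a subfield of F_{379^7}. Equivalently: if it were, the tower law would give 39 = [F_{379^39}:F_379] dividing [F_{379^7}:F_379] = 7, contradiction.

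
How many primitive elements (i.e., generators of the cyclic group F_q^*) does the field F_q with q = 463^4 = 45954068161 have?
There are φ(45954068160) = 7927234560 primitive elements

F_q^* is cyclic of order q - 1 = 45954068160. A cyclic group of order m has exactly φ(m) generators. Here m = 45954068160 = 2^6 · 3 · 5 · 7 · 11 · 13 · 17 · 29 · 97, so the number of primitive elements is φ(45954068160) = 7927234560.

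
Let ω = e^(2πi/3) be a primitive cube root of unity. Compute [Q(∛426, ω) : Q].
[Q(∛426, ω) : Q] = 6

[Q(∛426):Q] = 3 (min poly x^3 - 426, irreducible since 426 is not a perfect cube). [Q(ω):Q] = 2 (min poly x^2 + x + 1). Since Q(∛426) ⊂ R and ω ∉ R, we have ω ∉ Q(∛426), so x^2 + x + 1 remains irreducible over Q(∛426) and [Q(∛426, ω) : Q(∛426)] = 2. By the tower law, [Q(∛426, ω) : Q] = 3 · 2 = 6. (In fact Q(∛426, ω) is the splitting field of x^3 - 426 over Q.)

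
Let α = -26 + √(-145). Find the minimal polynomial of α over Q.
m_α(x) = x^2 + 52x + 821

From α + 26 = √(-145), squaring gives (α + 26)^2 = -145, i.e. α^2 + 52α + 676 = -145, so α^2 + 52α + 821 = 0. The discriminant of x^2 + 52x + 821 is (52)^2 - 4·(821) = 2704 - 3284 = -580, and 4·(-145) is not a perfect square in Q since -145 is squarefree and ≠ 1. Hence x^2 + 52x + 821 is irreducible over Q and is the minimal polynomial of α.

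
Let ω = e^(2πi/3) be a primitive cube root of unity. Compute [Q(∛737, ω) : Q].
[Q(∛737, ω) : Q] = 6

[Q(∛737):Q] = 3 (min poly x^3 - 737, irreducible since 737 is not a perfect cube). [Q(ω):Q] = 2 (min poly x^2 + x + 1). Since Q(∛737) ⊂ R and ω ∉ R, we have ω ∉ Q(∛737), so x^2 + x + 1 remains irreducible over Q(∛737) and [Q(∛737, ω) : Q(∛737)] = 2. By the tower law, [Q(∛737, ω) : Q] = 3 · 2 = 6. (In fact Q(∛737, ω) is the splitting field of x^3 - 737 over Q.)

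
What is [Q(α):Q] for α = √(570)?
[Q(α):Q] = 2

[Q(α):Q] equals the degree of the minimal polynomial of α. Here α^2 = 570 and x^2 - 570 is irreducible (d = 570 is squarefree, ≠ 1, hence not a square), so deg(m_α) = 2. Thus [Q(α):Q] = 2.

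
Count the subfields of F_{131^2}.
F_{131^2} has 2 subfields

The subfields of F_{p^n} are exactly the fields F_{p^d} for d | n (each is the fixed field of the unique index-d subgroup of Gal(F_{p^n}/F_p) ≅ Z/nZ). The divisors of n = 2 are {1, 2}, giving 2 subfields: F_{131^1}, F_{131^2}.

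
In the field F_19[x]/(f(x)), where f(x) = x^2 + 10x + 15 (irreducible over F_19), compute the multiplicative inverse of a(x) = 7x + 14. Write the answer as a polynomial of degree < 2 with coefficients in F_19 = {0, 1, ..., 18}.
a(x)^(-1) ≡ 11x + 12 (mod f(x))

Since f is irreducible over F_19, F_19[x]/(f) is a field and a(x) ≠ 0 has an inverse. Apply the extended Euclidean algorithm to f(x) and a(x) in F_19[x]: f(x) = (11x + 12)·a(x) + (18). The last nonzero remainder is the constant 18 = gcd(f, a) in F_19. Back-substituting through the division chain expresses 18 = s(x)·a(x) + t(x)·f(x) with s(x) ≡ 8x + 7 (mod f), so (8x + 7)·a(x) ≡ 18 (mod f). Multiplying by 18^(-1) ≡ 18 in F_19 gives a(x)^(-1) ≡ 18·(8x + 7) ≡ 11x + 12 (mod f). Check: (7x + 14)·(11x + 12) = x^2 + 10x + 16 ≡ 1 (mod x^2 + 10x + 15).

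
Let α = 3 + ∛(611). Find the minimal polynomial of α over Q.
m_α(x) = x^3 - 9x^2 + 27x - 638

Set β = α - 3 = ∛(611), so β^3 = 611. Then (α - 3)^3 - 611 = 0, i.e. α is a root of g(x) = (x - 3)^3 - 611 = x^3 - 9x^2 + 27x - 638. Since g(x) = h(x - 3) where h(x) = x^3 - 611, and h is irreducible over Q (because 611 is not a perfect cube, so h has no rational root, and a monic cubic with no rational root is irreducible), g is also irreducible (irreducibility is preserved under the substitution x → x - 3). Hence m_α(x) = x^3 - 9x^2 + 27x - 638.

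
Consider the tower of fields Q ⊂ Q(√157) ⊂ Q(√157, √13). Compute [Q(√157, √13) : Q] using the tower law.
[Q(√157, √13) : Q] = 4

[Q(√157):Q] = 2 (min poly x^2 - 157, irreducible since 157 is squarefree > 1). For the top step, suppose √13 ∈ Q(√157), say √13 = c + d√157 with c, d ∈ Q. Squaring: 13 = c^2 + 157d^2 + 2cd√157. Since √157 ∉ Q this forces 2cd = 0. If d = 0 then √13 = c ∈ Q, contradicting 13 squarefree > 1. If c = 0 then 13 = 157d^2, so 157·13 = (157d)^2 is a perfect square in Q — but 157·13 = 2041 is not a perfect square (since 157 and 13 are distinct squarefree integers). Contradiction. Hence √13 ∉ Q(√157), so x^2 - 13 stays irreducible over Q(√157) and [Q(√157, √13) : Q(√157)] = 2. By the tower law, [Q(√157, √13) : Q] = 2 · 2 = 4.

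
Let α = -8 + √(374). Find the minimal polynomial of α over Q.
m_α(x) = x^2 + 16x - 310

From α + 8 = √(374), squaring gives (α + 8)^2 = 374, i.e. α^2 + 16α + 64 = 374, so α^2 + 16α - 310 = 0. The discriminant of x^2 + 16x - 310 is (16)^2 - 4·(-310) = 256 + 1240 = 1496, and 4·(374) is not a perfect square in Q since 374 is squarefree and ≠ 1. Hence x^2 + 16x - 310 is irreducible over Q and is the minimal polynomial of α.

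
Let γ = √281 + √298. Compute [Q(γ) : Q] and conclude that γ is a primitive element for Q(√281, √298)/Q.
[Q(γ) : Q] = 4 (equivalently, Q(γ) = Q(√281, √298))

Obviously Q(γ) ⊆ Q(√281, √298), and [Q(√281, √298):Q] = 4 (since 281, 298 are distinct squarefree integers > 1 with 83738 not a perfect square). To show equality we compute the minimal polynomial of γ. From γ = √281 + √298: γ^2 = 281 + 2√(83738) + 298 = 579 + 2√(83738), so γ^2 - 579 = 2√(83738); squaring, (γ^2 - 579)^2 = 4·83738, i.e. γ^4 - 1158γ^2 + 335241 - 334952 = 0, i.e. γ^4 - 1158γ^2 + 289 = 0. So γ is a root of x^4 - 1158x^2 + 289. This polynomial is irreducible over Q: it has no rational root (each ±√281 ± √298 is irrational), and any factorization into two quadratics over Q would force √(83738) ∈ Q (pairing opposite roots) or √281, √298 ∈ Q (other pairings), all impossible. Hence [Q(γ):Q] = 4 = [Q(√281, √298):Q], so Q(γ) = Q(√281, √298).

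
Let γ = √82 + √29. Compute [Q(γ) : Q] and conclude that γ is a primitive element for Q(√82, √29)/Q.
[Q(γ) : Q] = 4 (equivalently, Q(γ) = Q(√82, √29))

Obviously Q(γ) ⊆ Q(√82, √29), and [Q(√82, √29):Q] = 4 (since 82, 29 are distinct squarefree integers > 1 with 2378 not a perfect square). To show equality we compute the minimal polynomial of γ. From γ = √82 + √29: γ^2 = 82 + 2√(2378) + 29 = 111 + 2√(2378), so γ^2 - 111 = 2√(2378); squaring, (γ^2 - 111)^2 = 4·2378, i.e. γ^4 - 222γ^2 + 12321 - 9512 = 0, i.e. γ^4 - 222γ^2 + 2809 = 0. So γ is a root of x^4 - 222x^2 + 2809. This polynomial is irreducible over Q: it has no rational root (each ±√82 ± √29 is irrational), and any factorization into two quadratics over Q would force √(2378) ∈ Q (pairing opposite roots) or √82, √29 ∈ Q (other pairings), all impossible. Hence [Q(γ):Q] = 4 = [Q(√82, √29):Q], so Q(γ) = Q(√82, √29).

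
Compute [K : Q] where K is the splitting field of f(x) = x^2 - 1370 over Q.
[K : Q] = 2

f(x) = x^2 - 1370 factors as (x - √1370)(x + √1370). The splitting field is K = Q(√1370). Since 1370 is squarefree and > 1, it is not a perfect square, so x^2 - 1370 is irreducible over Q and [Q(√1370) : Q] = 2. Hence [K : Q] = 2.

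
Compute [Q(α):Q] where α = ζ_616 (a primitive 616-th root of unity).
[Q(α):Q] = 240

The minimal polynomial of ζ_616 over Q is the 616-th cyclotomic polynomial Φ_616(x), which is irreducible over Q and has degree φ(616) = 240. Hence [Q(α):Q] = φ(616) = 240.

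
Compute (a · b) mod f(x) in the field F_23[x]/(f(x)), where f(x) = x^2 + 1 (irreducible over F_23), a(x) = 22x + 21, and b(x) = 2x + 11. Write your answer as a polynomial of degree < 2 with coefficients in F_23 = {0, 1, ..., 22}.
a · b ≡ 8x + 3 (mod f(x))

Multiply in F_23[x]: a(x)·b(x) = (22x + 21)·(2x + 11) = 21x^2 + 8x + 1. This has degree ≥ 2, so divide by f(x) over F_23: 21x^2 + 8x + 1 = (21)·(x^2 + 1) + (8x + 3). Hence a·b ≡ 8x + 3 (mod f). (F_23[x]/(f) is a field with 23^2 = 529 elements since f is irreducible of degree 2.)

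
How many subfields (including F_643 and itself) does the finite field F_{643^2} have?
F_{643^2} has 2 subfields

The subfields of F_{p^n} are exactly the fields F_{p^d} for d | n (each is the fixed field of the unique index-d subgroup of Gal(F_{p^n}/F_p) ≅ Z/nZ). The divisors of n = 2 are {1, 2}, giving 2 subfields: F_{643^1}, F_{643^2}.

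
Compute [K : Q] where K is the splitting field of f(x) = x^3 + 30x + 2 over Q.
[K : Q] = 6

By the rational root test, any rational root of the monic integer polynomial f(x) = x^3 + 30x + 2 must be an integer dividing the constant term 2, i.e. one of ±{1, 2}. Evaluating: f(1) = 33, f(-1) = -29, f(2) = 70, f(-2) = -66; none is 0, so f has no rational root and is therefore irreducible over Q (a cubic with no linear factor over a field is irreducible). For an irreducible cubic, the Galois group is A_3 or S_3 according as the discriminant disc(f) = -4a^3 - 27b^2 = -4·(30)^3 - 27·(2)^2 = -108108 is or is not a square in Q. Here disc(f) = -108108 is not a perfect square in Q, so the Galois group of f over Q is not contained in A_3 and must be all of S_3. The splitting field has degree |S_3| = 6 over Q, so [K : Q] = 6.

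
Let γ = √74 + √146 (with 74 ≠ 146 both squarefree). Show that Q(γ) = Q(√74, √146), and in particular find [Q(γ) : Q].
[Q(γ) : Q] = 4 (equivalently, Q(γ) = Q(√74, √146))

Obviously Q(γ) ⊆ Q(√74, √146), and [Q(√74, √146):Q] = 4 (since 74, 146 are distinct squarefree integers > 1 with 10804 not a perfect square). To show equality we compute the minimal polynomial of γ. From γ = √74 + √146: γ^2 = 74 + 2√(10804) + 146 = 220 + 2√(10804), so γ^2 - 220 = 2√(10804); squaring, (γ^2 - 220)^2 = 4·10804, i.e. γ^4 - 440γ^2 + 48400 - 43216 = 0, i.e. γ^4 - 440γ^2 + 5184 = 0. So γ is a root of x^4 - 440x^2 + 5184. This polynomial is irreducible over Q: it has no rational root (each ±√74 ± √146 is irrational), and any factorization into two quadratics over Q would force √(10804) ∈ Q (pairing opposite roots) or √74, √146 ∈ Q (other pairings), all impossible. Hence [Q(γ):Q] = 4 = [Q(√74, √146):Q], so Q(γ) = Q(√74, √146).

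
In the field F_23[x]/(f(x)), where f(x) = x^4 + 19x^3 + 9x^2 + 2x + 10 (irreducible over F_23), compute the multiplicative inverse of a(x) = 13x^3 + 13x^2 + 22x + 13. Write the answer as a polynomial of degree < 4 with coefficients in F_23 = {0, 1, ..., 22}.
a(x)^(-1) ≡ 3x^3 + 16x + 3 (mod f(x))

Since f is irreducible over F_23, F_23[x]/(f) is a field and a(x) ≠ 0 has an inverse. Apply the extended Euclidean algorithm to f(x) and a(x) in F_23[x]: f(x) = (16x + 12)·a(x) + (7x^2 + 13x + 15);  a(x) = (15x + 20)·(7x^2 + 13x + 15) + (20x + 12);  (7x^2 + 13x + 15) = (13x + 17)·(20x + 12) + (18). The last nonzero remainder is the constant 18 = gcd(f, a) in F_23. Back-substituting through the division chain expresses 18 = s(x)·a(x) + t(x)·f(x) with s(x) ≡ 8x^3 + 12x + 8 (mod f), so (8x^3 + 12x + 8)·a(x) ≡ 18 (mod f). Multiplying by 18^(-1) ≡ 9 in F_23 gives a(x)^(-1) ≡ 9·(8x^3 + 12x + 8) ≡ 3x^3 + 16x + 3 (mod f). Check: (13x^3 + 13x^2 + 22x + 13)·(3x^3 + 16x + 3) = 16x^6 + 16x^5 + 21x^4 + 10x^3 + 21x + 16 ≡ 1 (mod x^4 + 19x^3 + 9x^2 + 2x + 10).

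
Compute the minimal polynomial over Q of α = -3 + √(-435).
m_α(x) = x^2 + 6x + 444

From α + 3 = √(-435), squaring gives (α + 3)^2 = -435, i.e. α^2 + 6α + 9 = -435, so α^2 + 6α + 444 = 0. The discriminant of x^2 + 6x + 444 is (6)^2 - 4·(444) = 36 - 1776 = -1740, and 4·(-435) is not a perfect square in Q since -435 is squarefree and ≠ 1. Hence x^2 + 6x + 444 is irreducible over Q and is the minimal polynomial of α.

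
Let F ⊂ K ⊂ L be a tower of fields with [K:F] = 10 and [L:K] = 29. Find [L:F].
[L:F] = 290

The tower law says that for any tower of field extensions F ⊂ K ⊂ L with finite degrees, [L:F] = [L:K] · [K:F]. Here this gives [L:F] = 29 · 10 = 290.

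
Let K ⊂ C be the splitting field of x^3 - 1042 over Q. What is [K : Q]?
[K : Q] = 6

The roots of x^3 - 1042 are ∛1042, ω∛1042, ω^2∛1042 where ω = e^(2πi/3) is a primitive cube root of unity, so K = Q(∛1042, ω). Now [Q(∛1042):Q] = 3 (since 1042 is not a perfect cube, x^3 - 1042 is irreducible) and [Q(ω):Q] = 2. Both 2 and 3 divide [K:Q], and [K:Q] ≤ 3·2 = 6, so [K:Q] = 6. (Equivalently: Q(∛1042) ⊂ R but ω ∉ R, so [K : Q(∛1042)] = 2.)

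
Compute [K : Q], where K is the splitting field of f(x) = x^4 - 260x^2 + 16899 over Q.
[K : Q] = 4

Solving the quadratic in x^2: x^2 = (260 ± √(260^2 - 4·16899))/2 = (260 ± √4)/2 = (260 ± 2)/2, giving x^2 = 129 or x^2 = 131. So f(x) = (x^2 - 129)(x^2 - 131) and the roots of f are ±√129, ±√131. Hence the splitting field is K = Q(√129, √131). Since 129 and 131 are distinct squarefree integers > 1, their product 16899 is not a perfect square, so √131 ∉ Q(√129). By the tower law [K:Q] = [Q(√129,√131):Q(√129)] · [Q(√129):Q] = 2 · 2 = 4.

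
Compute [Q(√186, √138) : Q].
[Q(√186, √138) : Q] = 4

[Q(√186):Q] = 2 (min poly x^2 - 186, irreducible since 186 is squarefree > 1). For the top step, suppose √138 ∈ Q(√186), say √138 = c + d√186 with c, d ∈ Q. Squaring: 138 = c^2 + 186d^2 + 2cd√186. Since √186 ∉ Q this forces 2cd = 0. If d = 0 then √138 = c ∈ Q, contradicting 138 squarefree > 1. If c = 0 then 138 = 186d^2, so 186·138 = (186d)^2 is a perfect square in Q — but 186·138 = 25668 is not a perfect square (since 186 and 138 are distinct squarefree integers). Contradiction. Hence √138 ∉ Q(√186), so x^2 - 138 stays irreducible over Q(√186) and [Q(√186, √138) : Q(√186)] = 2. By the tower law, [Q(√186, √138) : Q] = 2 · 2 = 4.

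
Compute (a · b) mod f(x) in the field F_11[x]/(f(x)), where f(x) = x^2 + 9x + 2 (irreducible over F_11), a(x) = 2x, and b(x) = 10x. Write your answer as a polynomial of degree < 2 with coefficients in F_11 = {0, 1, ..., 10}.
a · b ≡ 7x + 4 (mod f(x))

Multiply in F_11[x]: a(x)·b(x) = (2x)·(10x) = 9x^2. This has degree ≥ 2, so divide by f(x) over F_11: 9x^2 = (9)·(x^2 + 9x + 2) + (7x + 4). Hence a·b ≡ 7x + 4 (mod f). (F_11[x]/(f) is a field with 11^2 = 121 elements since f is irreducible of degree 2.)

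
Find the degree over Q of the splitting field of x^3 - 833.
[K : Q] = 6

The roots of x^3 - 833 are ∛833, ω∛833, ω^2∛833 where ω = e^(2πi/3) is a primitive cube root of unity, so K = Q(∛833, ω). Now [Q(∛833):Q] = 3 (since 833 is not a perfect cube, x^3 - 833 is irreducible) and [Q(ω):Q] = 2. Both 2 and 3 divide [K:Q], and [K:Q] ≤ 3·2 = 6, so [K:Q] = 6. (Equivalently: Q(∛833) ⊂ R but ω ∉ R, so [K : Q(∛833)] = 2.)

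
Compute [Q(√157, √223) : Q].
[Q(√157, √223) : Q] = 4

[Q(√157):Q] = 2 (min poly x^2 - 157, irreducible since 157 is squarefree > 1). For the top step, suppose √223 ∈ Q(√157), say √223 = c + d√157 with c, d ∈ Q. Squaring: 223 = c^2 + 157d^2 + 2cd√157. Since √157 ∉ Q this forces 2cd = 0. If d = 0 then √223 = c ∈ Q, contradicting 223 squarefree > 1. If c = 0 then 223 = 157d^2, so 157·223 = (157d)^2 is a perfect square in Q — but 157·223 = 35011 is not a perfect square (since 157 and 223 are distinct squarefree integers). Contradiction. Hence √223 ∉ Q(√157), so x^2 - 223 stays irreducible over Q(√157) and [Q(√157, √223) : Q(√157)] = 2. By the tower law, [Q(√157, √223) : Q] = 2 · 2 = 4.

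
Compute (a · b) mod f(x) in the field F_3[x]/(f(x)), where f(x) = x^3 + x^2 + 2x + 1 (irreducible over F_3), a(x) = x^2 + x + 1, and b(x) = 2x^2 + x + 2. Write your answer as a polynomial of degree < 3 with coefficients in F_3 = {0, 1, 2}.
a · b ≡ 2x + 1 (mod f(x))

Multiply in F_3[x]: a(x)·b(x) = (x^2 + x + 1)·(2x^2 + x + 2) = 2x^4 + 2x^2 + 2. This has degree ≥ 3, so divide by f(x) over F_3: 2x^4 + 2x^2 + 2 = (2x + 1)·(x^3 + x^2 + 2x + 1) + (2x + 1). Hence a·b ≡ 2x + 1 (mod f). (F_3[x]/(f) is a field with 3^3 = 27 elements since f is irreducible of degree 3.)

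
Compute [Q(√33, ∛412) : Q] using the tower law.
[Q(√33, ∛412) : Q] = 6

Let L = Q(√33, ∛412). Since Q(√33) ⊂ L and [Q(√33):Q] = 2, the tower law gives 2 | [L:Q]. Likewise Q(∛412) ⊂ L with [Q(∛412):Q] = 3 (because 412 is not a perfect cube), so 3 | [L:Q]. As gcd(2,3) = 1, [L:Q] is divisible by 6. Conversely L is generated over Q by √33 and ∛412, so [L:Q] ≤ 2·3 = 6. Therefore [Q(√33, ∛412) : Q] = 6.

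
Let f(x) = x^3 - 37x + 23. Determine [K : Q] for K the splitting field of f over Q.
[K : Q] = 6

By the rational root test, any rational root of the monic integer polynomial f(x) = x^3 - 37x + 23 must be an integer dividing the constant term 23, i.e. one of ±{1, 23}. Evaluating: f(1) = -13, f(-1) = 59, f(23) = 11339, f(-23) = -11293; none is 0, so f has no rational root and is therefore irreducible over Q (a cubic with no linear factor over a field is irreducible). For an irreducible cubic, the Galois group is A_3 or S_3 according as the discriminant disc(f) = -4a^3 - 27b^2 = -4·(-37)^3 - 27·(23)^2 = 188329 is or is not a square in Q. Here disc(f) = 188329 is not a perfect square in Q, so the Galois group of f over Q is not contained in A_3 and must be all of S_3. The splitting field has degree |S_3| = 6 over Q, so [K : Q] = 6.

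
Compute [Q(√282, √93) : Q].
[Q(√282, √93) : Q] = 4

[Q(√282):Q] = 2 (min poly x^2 - 282, irreducible since 282 is squarefree > 1). For the top step, suppose √93 ∈ Q(√282), say √93 = c + d√282 with c, d ∈ Q. Squaring: 93 = c^2 + 282d^2 + 2cd√282. Since √282 ∉ Q this forces 2cd = 0. If d = 0 then √93 = c ∈ Q, contradicting 93 squarefree > 1. If c = 0 then 93 = 282d^2, so 282·93 = (282d)^2 is a perfect square in Q — but 282·93 = 26226 is not a perfect square (since 282 and 93 are distinct squarefree integers). Contradiction. Hence √93 ∉ Q(√282), so x^2 - 93 stays irreducible over Q(√282) and [Q(√282, √93) : Q(√282)] = 2. By the tower law, [Q(√282, √93) : Q] = 2 · 2 = 4.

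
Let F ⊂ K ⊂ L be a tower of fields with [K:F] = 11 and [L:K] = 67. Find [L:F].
[L:F] = 737

The tower law says that for any tower of field extensions F ⊂ K ⊂ L with finite degrees, [L:F] = [L:K] · [K:F]. Here this gives [L:F] = 67 · 11 = 737.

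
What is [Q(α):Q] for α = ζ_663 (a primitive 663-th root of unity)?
[Q(α):Q] = 384

The minimal polynomial of ζ_663 over Q is the 663-th cyclotomic polynomial Φ_663(x), which is irreducible over Q and has degree φ(663) = 384. Hence [Q(α):Q] = φ(663) = 384.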